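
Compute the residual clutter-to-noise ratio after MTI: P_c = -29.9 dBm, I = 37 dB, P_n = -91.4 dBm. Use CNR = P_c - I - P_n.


CNR = -29.9 - 37 - (-91.4) = 24.5 dB

24.5 dB


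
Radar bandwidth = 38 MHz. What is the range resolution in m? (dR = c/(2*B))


dR = 3e8 / (2 * 38000000.0) = 3.95 m

3.95 m


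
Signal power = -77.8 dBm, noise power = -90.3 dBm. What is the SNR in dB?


SNR = -77.8 - (-90.3) = 12.5 dB

12.5 dB


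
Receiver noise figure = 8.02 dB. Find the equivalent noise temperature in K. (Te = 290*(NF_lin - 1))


NF_lin = 10^(8.02/10) = 6.338697
Te = 290 * (6.338697 - 1) = 1548.2 K

1548.2 K


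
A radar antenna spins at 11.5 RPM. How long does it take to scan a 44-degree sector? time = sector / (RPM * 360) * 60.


t = 44 / (11.5 * 360) * 60 = 0.64 s

0.64 s


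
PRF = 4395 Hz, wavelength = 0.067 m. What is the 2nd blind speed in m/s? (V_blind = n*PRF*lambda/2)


V_blind = 2 * 4395 * 0.067 / 2 = 294.5 m/s

294.5 m/s


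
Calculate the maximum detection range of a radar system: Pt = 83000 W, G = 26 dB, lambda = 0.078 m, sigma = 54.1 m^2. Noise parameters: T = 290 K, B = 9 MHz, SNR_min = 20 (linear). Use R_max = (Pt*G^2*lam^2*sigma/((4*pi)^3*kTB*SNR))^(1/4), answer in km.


G_lin = 10^(26/10) = 398.107171
R^4 = 83000 * 398.107171^2 * 0.078^2 * 54.1 / ((4*pi)^3 * 1.38e-23 * 290 * 9000000.0 * 20)
R^4 = 3.0289e18 m^4
R_max = (3.0289e18)^(1/4) = 41717.8 m = 41.7 km

41.7 km


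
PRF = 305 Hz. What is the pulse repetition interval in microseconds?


PRI = 1/305 = 0.0032786885 s = 3278.7 us

3278.7 us


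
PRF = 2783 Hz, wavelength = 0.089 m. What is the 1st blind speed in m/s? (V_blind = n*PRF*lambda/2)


V_blind = 1 * 2783 * 0.089 / 2 = 123.8 m/s

123.8 m/s


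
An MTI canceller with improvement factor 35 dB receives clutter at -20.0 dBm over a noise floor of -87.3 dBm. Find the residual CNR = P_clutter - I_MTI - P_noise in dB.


CNR = -20.0 - 35 - (-87.3) = 32.3 dB

32.3 dB


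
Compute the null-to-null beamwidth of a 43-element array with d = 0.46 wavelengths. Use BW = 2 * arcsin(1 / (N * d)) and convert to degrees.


1/(N*d) = 1/(43*0.46) = 0.050556
BW = 2*arcsin(0.050556) = 5.8 degrees

5.8 degrees


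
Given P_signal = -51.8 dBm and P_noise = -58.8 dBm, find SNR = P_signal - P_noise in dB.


SNR = -51.8 - (-58.8) = 7.0 dB

7.0 dB


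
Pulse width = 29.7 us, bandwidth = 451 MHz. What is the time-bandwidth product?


TBP = 29.7 * 451 = 13394.7

13394.7


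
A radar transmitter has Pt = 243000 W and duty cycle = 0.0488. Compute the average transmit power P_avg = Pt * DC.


P_avg = 243000 * 0.0488 = 11858.4 W

11858.4 W


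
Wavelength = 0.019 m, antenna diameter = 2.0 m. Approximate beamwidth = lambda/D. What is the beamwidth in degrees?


BW_rad = 0.019 / 2.0 = 0.0095
BW_deg = 0.54 degrees

0.54 degrees


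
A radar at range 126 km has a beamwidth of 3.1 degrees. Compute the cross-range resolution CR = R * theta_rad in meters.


BW_rad = 0.054105207
CR = 126000 * 0.054105207 = 6817.3 m

6817.3 m


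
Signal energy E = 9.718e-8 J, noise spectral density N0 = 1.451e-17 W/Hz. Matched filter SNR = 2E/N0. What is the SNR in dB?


SNR_lin = 2 * 9.718e-8 / 1.451e-17 = 1.339e10
SNR_dB = 10*log10(1.339e10) = 101.3 dB

101.3 dB


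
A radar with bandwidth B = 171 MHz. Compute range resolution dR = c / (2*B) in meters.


dR = 3e8 / (2 * 171000000.0) = 0.88 m

0.88 m


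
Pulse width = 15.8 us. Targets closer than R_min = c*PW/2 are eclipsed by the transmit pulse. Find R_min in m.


R_min = 3e8 * 15.8e-6 / 2 = 2370.0 m

2370.0 m


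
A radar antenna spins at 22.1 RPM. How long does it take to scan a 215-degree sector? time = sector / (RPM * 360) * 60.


t = 215 / (22.1 * 360) * 60 = 1.62 s

1.62 s


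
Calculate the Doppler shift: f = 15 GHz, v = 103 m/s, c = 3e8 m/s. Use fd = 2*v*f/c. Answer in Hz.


fd = 2 * 103 * 15000000000.0 / 3e8 = 10300.0 Hz

10300.0 Hz


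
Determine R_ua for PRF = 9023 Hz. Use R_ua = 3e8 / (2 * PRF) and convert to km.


R_ua = 3e8 / (2 * 9023) = 16624.2 m = 16.6 km

16.6 km


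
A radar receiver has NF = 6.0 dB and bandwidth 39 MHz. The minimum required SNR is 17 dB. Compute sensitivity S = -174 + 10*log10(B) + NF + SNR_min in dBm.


10*log10(39000000.0) = 75.91
S = -174 + 75.91 + 6.0 + 17 = -75.1 dBm

-75.1 dBm


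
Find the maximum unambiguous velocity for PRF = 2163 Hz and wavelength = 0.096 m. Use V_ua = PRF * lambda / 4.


V_ua = 2163 * 0.096 / 4 = 51.9 m/s

51.9 m/s


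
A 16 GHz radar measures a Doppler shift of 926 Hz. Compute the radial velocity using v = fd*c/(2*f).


v = 926 * 3e8 / (2 * 16000000000.0) = 8.7 m/s

8.7 m/s


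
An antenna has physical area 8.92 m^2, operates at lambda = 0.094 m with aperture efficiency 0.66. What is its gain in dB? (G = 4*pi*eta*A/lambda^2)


G_linear = 4*pi*0.66*8.92/0.094^2 = 8372.65
G_dB = 10*log10(8372.65) = 39.2 dB

39.2 dB


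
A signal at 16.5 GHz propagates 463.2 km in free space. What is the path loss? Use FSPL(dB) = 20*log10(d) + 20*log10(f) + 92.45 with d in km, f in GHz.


20*log10(463.2) = 53.32
20*log10(16.5) = 24.35
FSPL = 170.1 dB

170.1 dB


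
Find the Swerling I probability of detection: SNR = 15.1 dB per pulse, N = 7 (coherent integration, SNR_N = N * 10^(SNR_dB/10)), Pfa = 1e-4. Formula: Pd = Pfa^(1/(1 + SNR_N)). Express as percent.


SNR_lin = 10^(15.1/10) = 32.35937
SNR_N = 7 * 32.35937 = 226.51559
1/(1 + SNR_N) = 1/227.51559 = 0.0043953
Pd = (1e-4)^0.0043953 = 0.96033
Pd = 96.0%

96.0%


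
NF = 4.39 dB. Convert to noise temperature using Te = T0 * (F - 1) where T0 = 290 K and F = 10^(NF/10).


NF_lin = 10^(4.39/10) = 2.747894
Te = 290 * (2.747894 - 1) = 506.9 K

506.9 K


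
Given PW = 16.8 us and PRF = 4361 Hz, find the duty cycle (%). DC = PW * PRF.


DC = 16.8e-6 * 4361 * 100 = 7.33%

7.33%


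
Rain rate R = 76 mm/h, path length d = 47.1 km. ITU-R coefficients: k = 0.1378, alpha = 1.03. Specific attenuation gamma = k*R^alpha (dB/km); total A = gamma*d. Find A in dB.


gamma = 0.1378 * 76^1.03 = 11.925792 dB/km
A = 11.925792 * 47.1 = 561.7 dB

561.7 dB


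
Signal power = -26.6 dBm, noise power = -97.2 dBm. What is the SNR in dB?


SNR = -26.6 - (-97.2) = 70.6 dB

70.6 dB


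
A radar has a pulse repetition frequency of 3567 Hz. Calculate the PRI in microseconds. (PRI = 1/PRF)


PRI = 1/3567 = 0.0002803476 s = 280.3 us

280.3 us


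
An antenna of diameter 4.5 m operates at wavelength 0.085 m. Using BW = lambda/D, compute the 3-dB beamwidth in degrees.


BW_rad = 0.085 / 4.5 = 0.018889
BW_deg = 1.08 degrees

1.08 degrees


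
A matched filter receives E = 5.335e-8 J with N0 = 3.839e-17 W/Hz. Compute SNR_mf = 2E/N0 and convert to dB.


SNR_lin = 2 * 5.335e-8 / 3.839e-17 = 2.779e9
SNR_dB = 10*log10(2.779e9) = 94.4 dB

94.4 dB


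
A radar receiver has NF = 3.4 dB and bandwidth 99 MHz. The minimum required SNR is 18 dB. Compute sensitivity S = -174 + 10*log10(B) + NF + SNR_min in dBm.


10*log10(99000000.0) = 79.96
S = -174 + 79.96 + 3.4 + 18 = -72.6 dBm

-72.6 dBm


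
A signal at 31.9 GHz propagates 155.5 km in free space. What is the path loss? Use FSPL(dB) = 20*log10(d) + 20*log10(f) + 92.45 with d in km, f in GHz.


20*log10(155.5) = 43.83
20*log10(31.9) = 30.08
FSPL = 166.4 dB

166.4 dB


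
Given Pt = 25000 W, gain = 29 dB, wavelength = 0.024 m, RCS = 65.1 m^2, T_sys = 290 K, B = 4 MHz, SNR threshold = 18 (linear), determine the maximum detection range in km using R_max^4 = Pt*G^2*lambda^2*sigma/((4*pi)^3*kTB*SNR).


G_lin = 10^(29/10) = 794.328235
R^4 = 25000 * 794.328235^2 * 0.024^2 * 65.1 / ((4*pi)^3 * 1.38e-23 * 290 * 4000000.0 * 18)
R^4 = 1.03444e18 m^4
R_max = (1.03444e18)^(1/4) = 31891.6 m = 31.9 km

31.9 km


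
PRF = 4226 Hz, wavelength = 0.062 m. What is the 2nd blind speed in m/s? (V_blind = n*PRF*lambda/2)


V_blind = 2 * 4226 * 0.062 / 2 = 262.0 m/s

262.0 m/s


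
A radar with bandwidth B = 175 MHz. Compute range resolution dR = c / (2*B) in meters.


dR = 3e8 / (2 * 175000000.0) = 0.86 m

0.86 m


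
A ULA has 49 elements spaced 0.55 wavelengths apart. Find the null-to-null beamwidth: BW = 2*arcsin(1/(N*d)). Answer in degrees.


1/(N*d) = 1/(49*0.55) = 0.037106
BW = 2*arcsin(0.037106) = 4.3 degrees

4.3 degrees


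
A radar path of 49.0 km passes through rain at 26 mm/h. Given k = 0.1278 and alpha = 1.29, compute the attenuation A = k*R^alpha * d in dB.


gamma = 0.1278 * 26^1.29 = 8.547645 dB/km
A = 8.547645 * 49.0 = 418.83 dB

418.83 dB


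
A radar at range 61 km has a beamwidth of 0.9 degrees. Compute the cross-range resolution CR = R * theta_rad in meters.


BW_rad = 0.015707963
CR = 61000 * 0.015707963 = 958.2 m

958.2 m


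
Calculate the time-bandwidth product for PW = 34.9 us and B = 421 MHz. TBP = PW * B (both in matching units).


TBP = 34.9 * 421 = 14692.9

14692.9


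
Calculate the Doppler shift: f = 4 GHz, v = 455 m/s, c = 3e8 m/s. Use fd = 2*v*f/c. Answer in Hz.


fd = 2 * 455 * 4000000000.0 / 3e8 = 12133.3 Hz

12133.3 Hz


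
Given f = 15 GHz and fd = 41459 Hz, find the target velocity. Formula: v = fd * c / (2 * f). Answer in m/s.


v = 41459 * 3e8 / (2 * 15000000000.0) = 414.6 m/s

414.6 m/s


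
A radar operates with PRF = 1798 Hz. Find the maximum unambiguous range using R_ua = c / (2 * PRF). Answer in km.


R_ua = 3e8 / (2 * 1798) = 83426.0 m = 83.4 km

83.4 km


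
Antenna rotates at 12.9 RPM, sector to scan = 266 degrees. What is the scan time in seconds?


t = 266 / (12.9 * 360) * 60 = 3.44 s

3.44 s


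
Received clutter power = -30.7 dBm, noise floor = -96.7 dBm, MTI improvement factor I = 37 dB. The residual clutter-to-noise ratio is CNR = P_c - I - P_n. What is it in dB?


CNR = -30.7 - 37 - (-96.7) = 29.0 dB

29.0 dB


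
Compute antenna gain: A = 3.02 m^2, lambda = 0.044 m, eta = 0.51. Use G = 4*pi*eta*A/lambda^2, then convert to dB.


G_linear = 4*pi*0.51*3.02/0.044^2 = 9997.27
G_dB = 10*log10(9997.27) = 40.0 dB

40.0 dB


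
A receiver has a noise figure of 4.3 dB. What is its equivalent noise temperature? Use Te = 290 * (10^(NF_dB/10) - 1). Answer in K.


NF_lin = 10^(4.3/10) = 2.691535
Te = 290 * (2.691535 - 1) = 490.5 K

490.5 K


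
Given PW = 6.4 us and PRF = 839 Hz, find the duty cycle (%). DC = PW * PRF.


DC = 6.4e-6 * 839 * 100 = 0.54%

0.54%


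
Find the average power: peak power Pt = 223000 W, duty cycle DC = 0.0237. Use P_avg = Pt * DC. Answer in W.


P_avg = 223000 * 0.0237 = 5285.1 W

5285.1 W


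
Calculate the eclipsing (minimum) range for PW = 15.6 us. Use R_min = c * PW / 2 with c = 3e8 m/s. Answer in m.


R_min = 3e8 * 15.6e-6 / 2 = 2340.0 m

2340.0 m


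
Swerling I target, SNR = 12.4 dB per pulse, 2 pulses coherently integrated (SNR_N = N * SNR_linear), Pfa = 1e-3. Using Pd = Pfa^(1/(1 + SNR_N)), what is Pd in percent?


SNR_lin = 10^(12.4/10) = 17.37801
SNR_N = 2 * 17.37801 = 34.75602
1/(1 + SNR_N) = 1/35.75602 = 0.0279673
Pd = (1e-3)^0.0279673 = 0.82432
Pd = 82.4%

82.4%


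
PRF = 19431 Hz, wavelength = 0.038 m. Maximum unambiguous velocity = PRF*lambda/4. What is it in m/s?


V_ua = 19431 * 0.038 / 4 = 184.6 m/s

184.6 m/s


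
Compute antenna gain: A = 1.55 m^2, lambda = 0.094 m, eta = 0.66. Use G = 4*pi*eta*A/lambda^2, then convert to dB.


G_linear = 4*pi*0.66*1.55/0.094^2 = 1454.89
G_dB = 10*log10(1454.89) = 31.6 dB

31.6 dB


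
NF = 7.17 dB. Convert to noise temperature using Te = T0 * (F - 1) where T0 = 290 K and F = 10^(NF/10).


NF_lin = 10^(7.17/10) = 5.211947
Te = 290 * (5.211947 - 1) = 1221.5 K

1221.5 K


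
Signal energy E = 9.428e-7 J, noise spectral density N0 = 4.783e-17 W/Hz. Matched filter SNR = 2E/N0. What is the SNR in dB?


SNR_lin = 2 * 9.428e-7 / 4.783e-17 = 3.942e10
SNR_dB = 10*log10(3.942e10) = 106.0 dB

106.0 dB


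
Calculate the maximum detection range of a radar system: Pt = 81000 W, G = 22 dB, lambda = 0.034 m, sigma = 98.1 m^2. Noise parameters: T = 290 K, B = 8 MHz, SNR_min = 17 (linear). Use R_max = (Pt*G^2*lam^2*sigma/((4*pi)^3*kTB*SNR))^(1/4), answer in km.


G_lin = 10^(22/10) = 158.489319
R^4 = 81000 * 158.489319^2 * 0.034^2 * 98.1 / ((4*pi)^3 * 1.38e-23 * 290 * 8000000.0 * 17)
R^4 = 2.13632e17 m^4
R_max = (2.13632e17)^(1/4) = 21498.9 m = 21.5 km

21.5 km


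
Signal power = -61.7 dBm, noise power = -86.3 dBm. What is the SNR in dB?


SNR = -61.7 - (-86.3) = 24.6 dB

24.6 dB


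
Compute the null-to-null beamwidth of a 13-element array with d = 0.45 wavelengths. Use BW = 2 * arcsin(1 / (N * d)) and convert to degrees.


1/(N*d) = 1/(13*0.45) = 0.17094
BW = 2*arcsin(0.17094) = 19.7 degrees

19.7 degrees


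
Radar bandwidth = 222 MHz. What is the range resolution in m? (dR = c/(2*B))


dR = 3e8 / (2 * 222000000.0) = 0.68 m

0.68 m


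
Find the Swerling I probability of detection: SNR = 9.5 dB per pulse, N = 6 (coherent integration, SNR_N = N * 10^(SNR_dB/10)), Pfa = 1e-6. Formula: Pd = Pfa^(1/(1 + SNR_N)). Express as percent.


SNR_lin = 10^(9.5/10) = 8.91251
SNR_N = 6 * 8.91251 = 53.47506
1/(1 + SNR_N) = 1/54.47506 = 0.018357
Pd = (1e-6)^0.018357 = 0.77599
Pd = 77.6%

77.6%


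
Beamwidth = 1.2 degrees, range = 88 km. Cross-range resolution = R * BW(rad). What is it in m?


BW_rad = 0.020943951
CR = 88000 * 0.020943951 = 1843.1 m

1843.1 m


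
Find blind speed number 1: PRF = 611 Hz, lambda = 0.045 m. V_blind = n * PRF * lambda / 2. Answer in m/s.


V_blind = 1 * 611 * 0.045 / 2 = 13.7 m/s

13.7 m/s


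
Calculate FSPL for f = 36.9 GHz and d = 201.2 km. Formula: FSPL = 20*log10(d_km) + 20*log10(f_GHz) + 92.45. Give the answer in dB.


20*log10(201.2) = 46.07
20*log10(36.9) = 31.34
FSPL = 169.9 dB

169.9 dB


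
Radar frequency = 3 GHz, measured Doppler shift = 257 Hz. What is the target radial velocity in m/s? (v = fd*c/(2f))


v = 257 * 3e8 / (2 * 3000000000.0) = 12.9 m/s

12.9 m/s


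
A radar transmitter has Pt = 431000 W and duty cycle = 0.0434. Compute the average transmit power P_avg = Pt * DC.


P_avg = 431000 * 0.0434 = 18705.4 W

18705.4 W


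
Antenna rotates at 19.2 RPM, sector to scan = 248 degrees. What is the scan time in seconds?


t = 248 / (19.2 * 360) * 60 = 2.15 s

2.15 s


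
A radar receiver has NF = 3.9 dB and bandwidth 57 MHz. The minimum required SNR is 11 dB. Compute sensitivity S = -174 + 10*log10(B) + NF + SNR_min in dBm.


10*log10(57000000.0) = 77.56
S = -174 + 77.56 + 3.9 + 11 = -81.5 dBm

-81.5 dBm


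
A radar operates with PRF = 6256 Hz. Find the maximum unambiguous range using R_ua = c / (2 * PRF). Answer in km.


R_ua = 3e8 / (2 * 6256) = 23977.0 m = 24.0 km

24.0 km


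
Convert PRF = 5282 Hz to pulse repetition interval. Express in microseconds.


PRI = 1/5282 = 0.0001893222 s = 189.3 us

189.3 us


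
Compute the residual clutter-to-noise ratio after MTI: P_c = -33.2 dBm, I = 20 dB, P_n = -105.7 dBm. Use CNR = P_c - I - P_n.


CNR = -33.2 - 20 - (-105.7) = 52.5 dB

52.5 dB


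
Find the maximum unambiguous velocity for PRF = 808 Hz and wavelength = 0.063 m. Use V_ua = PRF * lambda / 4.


V_ua = 808 * 0.063 / 4 = 12.7 m/s

12.7 m/s


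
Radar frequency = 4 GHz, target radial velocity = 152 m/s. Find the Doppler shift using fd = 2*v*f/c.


fd = 2 * 152 * 4000000000.0 / 3e8 = 4053.3 Hz

4053.3 Hz


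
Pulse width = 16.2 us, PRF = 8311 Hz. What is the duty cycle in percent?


DC = 16.2e-6 * 8311 * 100 = 13.46%

13.46%


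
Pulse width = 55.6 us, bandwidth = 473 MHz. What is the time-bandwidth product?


TBP = 55.6 * 473 = 26298.8

26298.8


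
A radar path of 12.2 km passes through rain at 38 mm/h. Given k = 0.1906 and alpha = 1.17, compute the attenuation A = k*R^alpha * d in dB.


gamma = 0.1906 * 38^1.17 = 13.44218 dB/km
A = 13.44218 * 12.2 = 163.99 dB

163.99 dB


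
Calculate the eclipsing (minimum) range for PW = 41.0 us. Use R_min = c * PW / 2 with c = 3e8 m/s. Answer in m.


R_min = 3e8 * 41.0e-6 / 2 = 6150.0 m

6150.0 m


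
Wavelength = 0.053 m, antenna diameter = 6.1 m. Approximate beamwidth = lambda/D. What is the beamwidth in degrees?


BW_rad = 0.053 / 6.1 = 0.008689
BW_deg = 0.5 degrees

0.5 degrees


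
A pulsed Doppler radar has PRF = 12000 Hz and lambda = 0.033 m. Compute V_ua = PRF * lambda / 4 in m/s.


V_ua = 12000 * 0.033 / 4 = 99.0 m/s

99.0 m/s


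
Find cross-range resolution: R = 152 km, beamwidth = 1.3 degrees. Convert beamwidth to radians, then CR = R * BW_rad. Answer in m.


BW_rad = 0.02268928
CR = 152000 * 0.02268928 = 3448.8 m

3448.8 m


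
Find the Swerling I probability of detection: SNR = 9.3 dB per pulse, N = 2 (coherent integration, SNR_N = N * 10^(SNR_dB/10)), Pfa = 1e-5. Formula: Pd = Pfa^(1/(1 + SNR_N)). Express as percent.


SNR_lin = 10^(9.3/10) = 8.51138
SNR_N = 2 * 8.51138 = 17.02276
1/(1 + SNR_N) = 1/18.02276 = 0.0554854
Pd = (1e-5)^0.0554854 = 0.52793
Pd = 52.8%

52.8%


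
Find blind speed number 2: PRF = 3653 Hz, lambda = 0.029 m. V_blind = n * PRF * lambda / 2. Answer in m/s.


V_blind = 2 * 3653 * 0.029 / 2 = 105.9 m/s

105.9 m/s


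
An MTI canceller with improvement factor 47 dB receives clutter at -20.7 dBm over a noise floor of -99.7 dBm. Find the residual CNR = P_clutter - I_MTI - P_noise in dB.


CNR = -20.7 - 47 - (-99.7) = 32.0 dB

32.0 dB


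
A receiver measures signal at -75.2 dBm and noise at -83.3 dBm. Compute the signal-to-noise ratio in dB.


SNR = -75.2 - (-83.3) = 8.1 dB

8.1 dB


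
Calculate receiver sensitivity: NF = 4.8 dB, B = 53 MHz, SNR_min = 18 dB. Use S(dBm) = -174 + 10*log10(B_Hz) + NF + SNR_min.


10*log10(53000000.0) = 77.24
S = -174 + 77.24 + 4.8 + 18 = -74.0 dBm

-74.0 dBm


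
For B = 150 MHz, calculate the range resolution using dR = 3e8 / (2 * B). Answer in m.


dR = 3e8 / (2 * 150000000.0) = 1.0 m

1.0 m


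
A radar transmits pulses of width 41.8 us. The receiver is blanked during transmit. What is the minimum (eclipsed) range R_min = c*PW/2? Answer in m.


R_min = 3e8 * 41.8e-6 / 2 = 6270.0 m

6270.0 m


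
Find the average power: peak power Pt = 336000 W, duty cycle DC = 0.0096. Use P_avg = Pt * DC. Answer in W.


P_avg = 336000 * 0.0096 = 3225.6 W

3225.6 W


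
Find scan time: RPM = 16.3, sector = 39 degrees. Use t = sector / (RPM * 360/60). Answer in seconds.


t = 39 / (16.3 * 360) * 60 = 0.4 s

0.4 s


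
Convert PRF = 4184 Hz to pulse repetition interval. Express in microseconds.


PRI = 1/4184 = 0.0002390057 s = 239.0 us

239.0 us


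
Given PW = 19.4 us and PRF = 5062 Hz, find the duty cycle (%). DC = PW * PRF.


DC = 19.4e-6 * 5062 * 100 = 9.82%

9.82%


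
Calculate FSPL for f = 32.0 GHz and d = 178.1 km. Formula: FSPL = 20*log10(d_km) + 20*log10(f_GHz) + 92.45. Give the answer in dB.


20*log10(178.1) = 45.01
20*log10(32.0) = 30.1
FSPL = 167.6 dB

167.6 dB


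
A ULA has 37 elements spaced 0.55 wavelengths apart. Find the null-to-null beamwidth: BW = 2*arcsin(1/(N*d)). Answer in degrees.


1/(N*d) = 1/(37*0.55) = 0.04914
BW = 2*arcsin(0.04914) = 5.6 degrees

5.6 degrees


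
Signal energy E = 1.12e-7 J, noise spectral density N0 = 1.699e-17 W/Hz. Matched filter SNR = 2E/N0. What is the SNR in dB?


SNR_lin = 2 * 1.12e-7 / 1.699e-17 = 1.318e10
SNR_dB = 10*log10(1.318e10) = 101.2 dB

101.2 dB


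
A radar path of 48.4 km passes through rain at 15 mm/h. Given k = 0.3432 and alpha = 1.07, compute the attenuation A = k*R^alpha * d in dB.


gamma = 0.3432 * 15^1.07 = 6.2225 dB/km
A = 6.2225 * 48.4 = 301.17 dB

301.17 dB


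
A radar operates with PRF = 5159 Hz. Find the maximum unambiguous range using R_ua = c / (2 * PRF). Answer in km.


R_ua = 3e8 / (2 * 5159) = 29075.4 m = 29.1 km

29.1 km


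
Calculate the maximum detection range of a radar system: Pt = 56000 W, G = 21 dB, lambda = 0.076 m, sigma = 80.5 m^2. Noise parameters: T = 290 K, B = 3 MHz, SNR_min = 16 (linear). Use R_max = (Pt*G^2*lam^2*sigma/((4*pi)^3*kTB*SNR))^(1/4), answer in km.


G_lin = 10^(21/10) = 125.892541
R^4 = 56000 * 125.892541^2 * 0.076^2 * 80.5 / ((4*pi)^3 * 1.38e-23 * 290 * 3000000.0 * 16)
R^4 = 1.08259e18 m^4
R_max = (1.08259e18)^(1/4) = 32256.4 m = 32.3 km

32.3 km


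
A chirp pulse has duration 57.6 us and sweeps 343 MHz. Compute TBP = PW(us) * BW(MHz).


TBP = 57.6 * 343 = 19756.8

19756.8


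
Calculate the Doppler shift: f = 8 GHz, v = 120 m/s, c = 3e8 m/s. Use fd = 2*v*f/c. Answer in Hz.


fd = 2 * 120 * 8000000000.0 / 3e8 = 6400.0 Hz

6400.0 Hz


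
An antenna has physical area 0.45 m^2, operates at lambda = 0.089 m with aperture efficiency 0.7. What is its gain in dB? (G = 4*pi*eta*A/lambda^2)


G_linear = 4*pi*0.7*0.45/0.089^2 = 499.74
G_dB = 10*log10(499.74) = 27.0 dB

27.0 dB


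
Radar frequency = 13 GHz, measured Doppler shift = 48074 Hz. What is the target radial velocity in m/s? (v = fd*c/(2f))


v = 48074 * 3e8 / (2 * 13000000000.0) = 554.7 m/s

554.7 m/s


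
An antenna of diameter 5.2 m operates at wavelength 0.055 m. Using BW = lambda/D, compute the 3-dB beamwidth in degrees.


BW_rad = 0.055 / 5.2 = 0.010577
BW_deg = 0.61 degrees

0.61 degrees


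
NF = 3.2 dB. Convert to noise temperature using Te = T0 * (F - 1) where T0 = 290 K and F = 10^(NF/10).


NF_lin = 10^(3.2/10) = 2.089296
Te = 290 * (2.089296 - 1) = 315.9 K

315.9 K


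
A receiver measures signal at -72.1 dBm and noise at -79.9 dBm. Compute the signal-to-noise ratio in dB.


SNR = -72.1 - (-79.9) = 7.8 dB

7.8 dB


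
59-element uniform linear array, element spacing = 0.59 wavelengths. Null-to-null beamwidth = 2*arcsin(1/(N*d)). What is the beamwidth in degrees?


1/(N*d) = 1/(59*0.59) = 0.028727
BW = 2*arcsin(0.028727) = 3.3 degrees

3.3 degrees


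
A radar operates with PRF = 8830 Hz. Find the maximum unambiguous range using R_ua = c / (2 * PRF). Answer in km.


R_ua = 3e8 / (2 * 8830) = 16987.5 m = 17.0 km

17.0 km


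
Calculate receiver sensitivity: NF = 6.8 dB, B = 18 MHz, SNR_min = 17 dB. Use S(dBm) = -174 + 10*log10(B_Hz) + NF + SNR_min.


10*log10(18000000.0) = 72.55
S = -174 + 72.55 + 6.8 + 17 = -77.6 dBm

-77.6 dBm


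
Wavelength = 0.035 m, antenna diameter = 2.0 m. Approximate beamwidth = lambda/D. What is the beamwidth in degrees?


BW_rad = 0.035 / 2.0 = 0.0175
BW_deg = 1.0 degrees

1.0 degrees


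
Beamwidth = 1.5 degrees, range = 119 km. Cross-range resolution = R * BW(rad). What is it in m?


BW_rad = 0.026179939
CR = 119000 * 0.026179939 = 3115.4 m

3115.4 m


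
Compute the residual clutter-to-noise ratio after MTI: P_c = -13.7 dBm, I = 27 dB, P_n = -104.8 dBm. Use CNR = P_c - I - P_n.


CNR = -13.7 - 27 - (-104.8) = 64.1 dB

64.1 dB


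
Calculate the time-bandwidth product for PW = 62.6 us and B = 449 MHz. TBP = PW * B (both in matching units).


TBP = 62.6 * 449 = 28107.4

28107.4


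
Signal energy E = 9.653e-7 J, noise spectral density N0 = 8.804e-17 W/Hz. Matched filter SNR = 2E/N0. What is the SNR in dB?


SNR_lin = 2 * 9.653e-7 / 8.804e-17 = 2.193e10
SNR_dB = 10*log10(2.193e10) = 103.4 dB

103.4 dB


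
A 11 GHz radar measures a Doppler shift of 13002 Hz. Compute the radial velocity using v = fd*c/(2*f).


v = 13002 * 3e8 / (2 * 11000000000.0) = 177.3 m/s

177.3 m/s


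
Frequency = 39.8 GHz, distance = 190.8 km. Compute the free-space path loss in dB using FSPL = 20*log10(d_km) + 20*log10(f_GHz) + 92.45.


20*log10(190.8) = 45.61
20*log10(39.8) = 32.0
FSPL = 170.1 dB

170.1 dB


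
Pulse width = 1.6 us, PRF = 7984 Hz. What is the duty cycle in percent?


DC = 1.6e-6 * 7984 * 100 = 1.28%

1.28%


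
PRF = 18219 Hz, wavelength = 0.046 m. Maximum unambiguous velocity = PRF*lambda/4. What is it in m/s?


V_ua = 18219 * 0.046 / 4 = 209.5 m/s

209.5 m/s


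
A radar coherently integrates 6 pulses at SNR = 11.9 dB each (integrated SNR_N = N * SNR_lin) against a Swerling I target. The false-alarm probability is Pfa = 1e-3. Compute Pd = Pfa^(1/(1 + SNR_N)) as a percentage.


SNR_lin = 10^(11.9/10) = 15.48817
SNR_N = 6 * 15.48817 = 92.92902
1/(1 + SNR_N) = 1/93.92902 = 0.0106463
Pd = (1e-3)^0.0106463 = 0.9291
Pd = 92.9%

92.9%


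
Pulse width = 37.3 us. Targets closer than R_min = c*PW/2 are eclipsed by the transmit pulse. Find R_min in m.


R_min = 3e8 * 37.3e-6 / 2 = 5595.0 m

5595.0 m


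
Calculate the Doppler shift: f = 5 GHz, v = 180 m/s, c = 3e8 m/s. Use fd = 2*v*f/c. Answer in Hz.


fd = 2 * 180 * 5000000000.0 / 3e8 = 6000.0 Hz

6000.0 Hz


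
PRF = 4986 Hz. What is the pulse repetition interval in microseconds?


PRI = 1/4986 = 0.0002005616 s = 200.6 us

200.6 us


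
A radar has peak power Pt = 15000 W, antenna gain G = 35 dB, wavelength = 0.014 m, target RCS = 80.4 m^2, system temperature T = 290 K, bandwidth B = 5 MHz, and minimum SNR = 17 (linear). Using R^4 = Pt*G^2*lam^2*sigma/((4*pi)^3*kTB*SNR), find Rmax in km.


G_lin = 10^(35/10) = 3162.27766
R^4 = 15000 * 3162.27766^2 * 0.014^2 * 80.4 / ((4*pi)^3 * 1.38e-23 * 290 * 5000000.0 * 17)
R^4 = 3.50169e18 m^4
R_max = (3.50169e18)^(1/4) = 43258.3 m = 43.3 km

43.3 km


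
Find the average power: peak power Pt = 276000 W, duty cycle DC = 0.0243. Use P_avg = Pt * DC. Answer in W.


P_avg = 276000 * 0.0243 = 6706.8 W

6706.8 W


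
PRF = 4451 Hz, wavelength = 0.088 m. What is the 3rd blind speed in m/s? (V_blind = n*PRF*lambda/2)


V_blind = 3 * 4451 * 0.088 / 2 = 587.5 m/s

587.5 m/s


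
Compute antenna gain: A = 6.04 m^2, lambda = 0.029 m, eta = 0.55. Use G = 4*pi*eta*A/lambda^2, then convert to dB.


G_linear = 4*pi*0.55*6.04/0.029^2 = 49637.91
G_dB = 10*log10(49637.91) = 47.0 dB

47.0 dB


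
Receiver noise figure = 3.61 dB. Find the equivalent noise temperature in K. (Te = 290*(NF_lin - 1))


NF_lin = 10^(3.61/10) = 2.296149
Te = 290 * (2.296149 - 1) = 375.9 K

375.9 K


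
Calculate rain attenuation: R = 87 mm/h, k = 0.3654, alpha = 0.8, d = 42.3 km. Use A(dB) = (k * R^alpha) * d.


gamma = 0.3654 * 87^0.8 = 13.013195 dB/km
A = 13.013195 * 42.3 = 550.46 dB

550.46 dB


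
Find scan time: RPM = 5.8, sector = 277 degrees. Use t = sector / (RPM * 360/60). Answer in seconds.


t = 277 / (5.8 * 360) * 60 = 7.96 s

7.96 s


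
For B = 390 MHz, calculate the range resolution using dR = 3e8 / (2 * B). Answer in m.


dR = 3e8 / (2 * 390000000.0) = 0.38 m

0.38 m


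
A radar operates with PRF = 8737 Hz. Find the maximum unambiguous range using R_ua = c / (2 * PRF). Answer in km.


R_ua = 3e8 / (2 * 8737) = 17168.4 m = 17.2 km

17.2 km


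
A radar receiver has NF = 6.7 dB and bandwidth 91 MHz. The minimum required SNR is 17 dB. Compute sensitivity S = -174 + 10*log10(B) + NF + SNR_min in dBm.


10*log10(91000000.0) = 79.59
S = -174 + 79.59 + 6.7 + 17 = -70.7 dBm

-70.7 dBm


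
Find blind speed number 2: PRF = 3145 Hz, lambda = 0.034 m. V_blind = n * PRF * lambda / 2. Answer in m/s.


V_blind = 2 * 3145 * 0.034 / 2 = 106.9 m/s

106.9 m/s


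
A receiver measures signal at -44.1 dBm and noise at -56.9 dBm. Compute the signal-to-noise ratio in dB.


SNR = -44.1 - (-56.9) = 12.8 dB

12.8 dB


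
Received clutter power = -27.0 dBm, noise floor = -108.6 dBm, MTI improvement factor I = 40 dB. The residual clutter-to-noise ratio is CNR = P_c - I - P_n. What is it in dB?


CNR = -27.0 - 40 - (-108.6) = 41.6 dB

41.6 dB


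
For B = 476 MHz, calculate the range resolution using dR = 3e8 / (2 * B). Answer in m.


dR = 3e8 / (2 * 476000000.0) = 0.32 m

0.32 m


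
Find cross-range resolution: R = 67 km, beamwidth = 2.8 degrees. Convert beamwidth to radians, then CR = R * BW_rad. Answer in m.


BW_rad = 0.048869219
CR = 67000 * 0.048869219 = 3274.2 m

3274.2 m


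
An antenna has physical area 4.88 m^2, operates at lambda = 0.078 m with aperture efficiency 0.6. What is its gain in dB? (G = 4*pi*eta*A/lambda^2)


G_linear = 4*pi*0.6*4.88/0.078^2 = 6047.72
G_dB = 10*log10(6047.72) = 37.8 dB

37.8 dB


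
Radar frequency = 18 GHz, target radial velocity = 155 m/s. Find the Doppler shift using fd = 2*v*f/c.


fd = 2 * 155 * 18000000000.0 / 3e8 = 18600.0 Hz

18600.0 Hz


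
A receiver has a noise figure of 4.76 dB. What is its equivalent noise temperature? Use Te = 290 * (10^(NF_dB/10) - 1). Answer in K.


NF_lin = 10^(4.76/10) = 2.992265
Te = 290 * (2.992265 - 1) = 577.8 K

577.8 K


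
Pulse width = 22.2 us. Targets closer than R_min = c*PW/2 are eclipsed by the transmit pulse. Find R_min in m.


R_min = 3e8 * 22.2e-6 / 2 = 3330.0 m

3330.0 m


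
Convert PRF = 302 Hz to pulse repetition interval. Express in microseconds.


PRI = 1/302 = 0.0033112583 s = 3311.3 us

3311.3 us


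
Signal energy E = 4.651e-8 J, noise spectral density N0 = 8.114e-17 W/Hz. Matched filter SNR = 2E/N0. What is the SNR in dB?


SNR_lin = 2 * 4.651e-8 / 8.114e-17 = 1.146e9
SNR_dB = 10*log10(1.146e9) = 90.6 dB

90.6 dB


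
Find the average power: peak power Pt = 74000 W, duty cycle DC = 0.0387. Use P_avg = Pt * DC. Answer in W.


P_avg = 74000 * 0.0387 = 2863.8 W

2863.8 W


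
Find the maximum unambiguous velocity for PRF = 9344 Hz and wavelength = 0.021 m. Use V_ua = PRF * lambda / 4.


V_ua = 9344 * 0.021 / 4 = 49.1 m/s

49.1 m/s


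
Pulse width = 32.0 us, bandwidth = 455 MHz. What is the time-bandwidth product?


TBP = 32.0 * 455 = 14560.0

14560.0


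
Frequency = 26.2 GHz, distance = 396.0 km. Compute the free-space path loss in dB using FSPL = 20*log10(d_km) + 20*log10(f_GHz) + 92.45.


20*log10(396.0) = 51.95
20*log10(26.2) = 28.37
FSPL = 172.8 dB

172.8 dB


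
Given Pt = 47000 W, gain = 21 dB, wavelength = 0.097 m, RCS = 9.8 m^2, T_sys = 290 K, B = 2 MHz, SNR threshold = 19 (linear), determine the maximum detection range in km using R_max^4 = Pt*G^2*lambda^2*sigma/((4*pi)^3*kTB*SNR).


G_lin = 10^(21/10) = 125.892541
R^4 = 47000 * 125.892541^2 * 0.097^2 * 9.8 / ((4*pi)^3 * 1.38e-23 * 290 * 2000000.0 * 19)
R^4 = 2.27603e17 m^4
R_max = (2.27603e17)^(1/4) = 21842.1 m = 21.8 km

21.8 km


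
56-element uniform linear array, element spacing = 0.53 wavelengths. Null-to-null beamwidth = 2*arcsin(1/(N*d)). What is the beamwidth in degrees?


1/(N*d) = 1/(56*0.53) = 0.033693
BW = 2*arcsin(0.033693) = 3.9 degrees

3.9 degrees


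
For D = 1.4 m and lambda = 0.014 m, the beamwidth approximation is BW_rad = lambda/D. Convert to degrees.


BW_rad = 0.014 / 1.4 = 0.01
BW_deg = 0.57 degrees

0.57 degrees


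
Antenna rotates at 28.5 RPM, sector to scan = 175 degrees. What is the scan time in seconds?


t = 175 / (28.5 * 360) * 60 = 1.02 s

1.02 s


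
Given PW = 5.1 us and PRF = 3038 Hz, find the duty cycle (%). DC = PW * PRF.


DC = 5.1e-6 * 3038 * 100 = 1.55%

1.55%


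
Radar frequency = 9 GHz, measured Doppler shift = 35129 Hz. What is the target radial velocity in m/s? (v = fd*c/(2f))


v = 35129 * 3e8 / (2 * 9000000000.0) = 585.5 m/s

585.5 m/s


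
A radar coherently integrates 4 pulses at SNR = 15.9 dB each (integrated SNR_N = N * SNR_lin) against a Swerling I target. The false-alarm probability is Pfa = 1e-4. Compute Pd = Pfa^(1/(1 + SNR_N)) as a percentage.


SNR_lin = 10^(15.9/10) = 38.90451
SNR_N = 4 * 38.90451 = 155.61804
1/(1 + SNR_N) = 1/156.61804 = 0.006385
Pd = (1e-4)^0.006385 = 0.94289
Pd = 94.3%

94.3%


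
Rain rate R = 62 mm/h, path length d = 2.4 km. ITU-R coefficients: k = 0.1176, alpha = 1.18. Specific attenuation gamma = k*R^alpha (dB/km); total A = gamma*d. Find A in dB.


gamma = 0.1176 * 62^1.18 = 15.326024 dB/km
A = 15.326024 * 2.4 = 36.78 dB

36.78 dB


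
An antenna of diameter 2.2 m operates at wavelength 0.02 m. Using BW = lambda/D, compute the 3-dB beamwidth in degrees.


BW_rad = 0.02 / 2.2 = 0.009091
BW_deg = 0.52 degrees

0.52 degrees


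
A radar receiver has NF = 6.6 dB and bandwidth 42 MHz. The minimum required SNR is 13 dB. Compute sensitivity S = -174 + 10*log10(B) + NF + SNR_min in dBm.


10*log10(42000000.0) = 76.23
S = -174 + 76.23 + 6.6 + 13 = -78.2 dBm

-78.2 dBm


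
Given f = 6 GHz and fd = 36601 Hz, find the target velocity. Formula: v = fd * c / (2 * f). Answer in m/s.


v = 36601 * 3e8 / (2 * 6000000000.0) = 915.0 m/s

915.0 m/s


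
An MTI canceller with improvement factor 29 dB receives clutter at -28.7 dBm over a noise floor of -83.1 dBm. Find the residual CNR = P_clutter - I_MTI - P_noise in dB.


CNR = -28.7 - 29 - (-83.1) = 25.4 dB

25.4 dB


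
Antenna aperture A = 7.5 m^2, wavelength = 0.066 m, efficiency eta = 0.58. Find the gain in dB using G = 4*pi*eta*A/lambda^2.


G_linear = 4*pi*0.58*7.5/0.066^2 = 12549.06
G_dB = 10*log10(12549.06) = 41.0 dB

41.0 dB


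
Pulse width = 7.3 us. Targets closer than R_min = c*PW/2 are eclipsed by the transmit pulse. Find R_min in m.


R_min = 3e8 * 7.3e-6 / 2 = 1095.0 m

1095.0 m


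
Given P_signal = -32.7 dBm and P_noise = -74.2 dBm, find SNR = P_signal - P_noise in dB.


SNR = -32.7 - (-74.2) = 41.5 dB

41.5 dB


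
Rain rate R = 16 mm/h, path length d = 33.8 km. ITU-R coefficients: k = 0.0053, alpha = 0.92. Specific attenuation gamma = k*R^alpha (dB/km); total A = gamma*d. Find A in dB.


gamma = 0.0053 * 16^0.92 = 0.067931 dB/km
A = 0.067931 * 33.8 = 2.3 dB

2.3 dB


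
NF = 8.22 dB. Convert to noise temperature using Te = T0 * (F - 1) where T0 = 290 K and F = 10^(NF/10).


NF_lin = 10^(8.22/10) = 6.637431
Te = 290 * (6.637431 - 1) = 1634.9 K

1634.9 K


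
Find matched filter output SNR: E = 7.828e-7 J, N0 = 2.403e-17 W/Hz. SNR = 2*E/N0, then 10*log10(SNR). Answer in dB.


SNR_lin = 2 * 7.828e-7 / 2.403e-17 = 6.515e10
SNR_dB = 10*log10(6.515e10) = 108.1 dB

108.1 dB


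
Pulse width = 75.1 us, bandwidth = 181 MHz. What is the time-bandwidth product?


TBP = 75.1 * 181 = 13593.1

13593.1


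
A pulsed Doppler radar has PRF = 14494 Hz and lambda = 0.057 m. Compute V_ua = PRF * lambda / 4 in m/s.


V_ua = 14494 * 0.057 / 4 = 206.5 m/s

206.5 m/s


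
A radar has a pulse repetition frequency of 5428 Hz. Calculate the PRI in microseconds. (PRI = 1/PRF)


PRI = 1/5428 = 0.0001842299 s = 184.2 us

184.2 us


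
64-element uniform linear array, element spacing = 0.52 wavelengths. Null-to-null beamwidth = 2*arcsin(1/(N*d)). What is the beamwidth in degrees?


1/(N*d) = 1/(64*0.52) = 0.030048
BW = 2*arcsin(0.030048) = 3.4 degrees

3.4 degrees


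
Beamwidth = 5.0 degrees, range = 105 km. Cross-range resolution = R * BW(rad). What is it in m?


BW_rad = 0.087266463
CR = 105000 * 0.087266463 = 9163.0 m

9163.0 m


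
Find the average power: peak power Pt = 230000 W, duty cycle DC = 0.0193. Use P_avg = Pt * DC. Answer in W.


P_avg = 230000 * 0.0193 = 4439.0 W

4439.0 W


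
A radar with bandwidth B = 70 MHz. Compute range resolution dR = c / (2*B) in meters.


dR = 3e8 / (2 * 70000000.0) = 2.14 m

2.14 m


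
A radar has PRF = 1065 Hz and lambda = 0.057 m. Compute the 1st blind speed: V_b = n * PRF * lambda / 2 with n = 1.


V_blind = 1 * 1065 * 0.057 / 2 = 30.4 m/s

30.4 m/s


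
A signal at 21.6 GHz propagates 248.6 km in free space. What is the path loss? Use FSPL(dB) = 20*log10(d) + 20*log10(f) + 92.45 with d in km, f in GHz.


20*log10(248.6) = 47.91
20*log10(21.6) = 26.69
FSPL = 167.0 dB

167.0 dB


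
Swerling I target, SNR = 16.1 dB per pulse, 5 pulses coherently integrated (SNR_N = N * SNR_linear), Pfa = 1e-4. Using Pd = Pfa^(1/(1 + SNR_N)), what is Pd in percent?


SNR_lin = 10^(16.1/10) = 40.73803
SNR_N = 5 * 40.73803 = 203.69015
1/(1 + SNR_N) = 1/204.69015 = 0.0048854
Pd = (1e-4)^0.0048854 = 0.956
Pd = 95.6%

95.6%


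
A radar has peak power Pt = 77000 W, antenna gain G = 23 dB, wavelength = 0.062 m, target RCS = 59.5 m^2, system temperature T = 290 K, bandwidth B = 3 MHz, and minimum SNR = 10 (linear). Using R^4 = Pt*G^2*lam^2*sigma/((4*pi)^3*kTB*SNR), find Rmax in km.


G_lin = 10^(23/10) = 199.526231
R^4 = 77000 * 199.526231^2 * 0.062^2 * 59.5 / ((4*pi)^3 * 1.38e-23 * 290 * 3000000.0 * 10)
R^4 = 2.94282e18 m^4
R_max = (2.94282e18)^(1/4) = 41418.2 m = 41.4 km

41.4 km


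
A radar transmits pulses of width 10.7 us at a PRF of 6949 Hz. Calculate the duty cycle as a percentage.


DC = 10.7e-6 * 6949 * 100 = 7.44%

7.44%


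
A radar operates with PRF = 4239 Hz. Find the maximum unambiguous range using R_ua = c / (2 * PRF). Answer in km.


R_ua = 3e8 / (2 * 4239) = 35385.7 m = 35.4 km

35.4 km


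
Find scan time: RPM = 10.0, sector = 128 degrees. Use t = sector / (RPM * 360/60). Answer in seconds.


t = 128 / (10.0 * 360) * 60 = 2.13 s

2.13 s


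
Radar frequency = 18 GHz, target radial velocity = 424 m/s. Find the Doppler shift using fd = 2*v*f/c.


fd = 2 * 424 * 18000000000.0 / 3e8 = 50880.0 Hz

50880.0 Hz


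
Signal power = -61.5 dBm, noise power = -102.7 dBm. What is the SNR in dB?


SNR = -61.5 - (-102.7) = 41.2 dB

41.2 dB


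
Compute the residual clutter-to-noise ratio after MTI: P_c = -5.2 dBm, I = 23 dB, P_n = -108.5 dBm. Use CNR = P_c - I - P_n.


CNR = -5.2 - 23 - (-108.5) = 80.3 dB

80.3 dB


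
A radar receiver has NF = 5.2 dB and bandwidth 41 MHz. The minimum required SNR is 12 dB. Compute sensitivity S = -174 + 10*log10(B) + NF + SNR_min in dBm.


10*log10(41000000.0) = 76.13
S = -174 + 76.13 + 5.2 + 12 = -80.7 dBm

-80.7 dBm


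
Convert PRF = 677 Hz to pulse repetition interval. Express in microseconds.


PRI = 1/677 = 0.0014771049 s = 1477.1 us

1477.1 us


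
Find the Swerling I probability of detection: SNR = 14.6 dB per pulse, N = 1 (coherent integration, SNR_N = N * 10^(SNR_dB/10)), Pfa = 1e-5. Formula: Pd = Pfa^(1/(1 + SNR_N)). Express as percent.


SNR_lin = 10^(14.6/10) = 28.84032
SNR_N = 1 * 28.84032 = 28.84032
1/(1 + SNR_N) = 1/29.84032 = 0.0335117
Pd = (1e-5)^0.0335117 = 0.67989
Pd = 68.0%

68.0%


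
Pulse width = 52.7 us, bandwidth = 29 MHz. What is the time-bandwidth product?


TBP = 52.7 * 29 = 1528.3

1528.3


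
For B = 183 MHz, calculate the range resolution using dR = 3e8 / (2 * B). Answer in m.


dR = 3e8 / (2 * 183000000.0) = 0.82 m

0.82 m


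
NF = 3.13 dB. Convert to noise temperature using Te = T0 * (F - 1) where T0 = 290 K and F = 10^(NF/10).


NF_lin = 10^(3.13/10) = 2.055891
Te = 290 * (2.055891 - 1) = 306.2 K

306.2 K


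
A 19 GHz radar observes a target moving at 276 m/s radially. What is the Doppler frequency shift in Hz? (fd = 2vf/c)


fd = 2 * 276 * 19000000000.0 / 3e8 = 34960.0 Hz

34960.0 Hz


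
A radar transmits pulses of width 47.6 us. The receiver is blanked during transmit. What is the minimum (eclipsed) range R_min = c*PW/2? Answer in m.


R_min = 3e8 * 47.6e-6 / 2 = 7140.0 m

7140.0 m


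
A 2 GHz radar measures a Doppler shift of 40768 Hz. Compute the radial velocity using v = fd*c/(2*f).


v = 40768 * 3e8 / (2 * 2000000000.0) = 3057.6 m/s

3057.6 m/s


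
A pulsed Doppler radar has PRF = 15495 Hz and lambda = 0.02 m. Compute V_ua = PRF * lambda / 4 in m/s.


V_ua = 15495 * 0.02 / 4 = 77.5 m/s

77.5 m/s


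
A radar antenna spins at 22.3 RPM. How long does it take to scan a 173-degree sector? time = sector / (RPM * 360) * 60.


t = 173 / (22.3 * 360) * 60 = 1.29 s

1.29 s


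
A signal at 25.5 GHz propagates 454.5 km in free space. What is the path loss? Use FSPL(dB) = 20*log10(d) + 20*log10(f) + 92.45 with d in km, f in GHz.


20*log10(454.5) = 53.15
20*log10(25.5) = 28.13
FSPL = 173.7 dB

173.7 dB


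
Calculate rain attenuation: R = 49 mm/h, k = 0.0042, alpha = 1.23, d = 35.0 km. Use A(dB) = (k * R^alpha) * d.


gamma = 0.0042 * 49^1.23 = 0.503721 dB/km
A = 0.503721 * 35.0 = 17.63 dB

17.63 dB
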